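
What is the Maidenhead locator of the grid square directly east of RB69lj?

Longitude subsquare l = 11; +1 → 12 = m.
The latitude characters are unchanged.

RB69mj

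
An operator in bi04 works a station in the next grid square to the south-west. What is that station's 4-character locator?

Longitude square 0; −1 → -1, wraps to 9, carry into field.
Longitude field B = 1; −1 → 0 = A.
Latitude square 4; −1 → 3.

AI93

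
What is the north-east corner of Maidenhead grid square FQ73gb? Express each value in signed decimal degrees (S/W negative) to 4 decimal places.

Field F=5, Q=16: +5·20° lon, +16·10° lat → SW at lon -80°, lat 70°.
Square 7, 3: +7·2° lon, +3·1° lat → SW at lon -66°, lat 73°.
Subsquare g=6, b=1: +6·0.0833333° lon, +1·0.0416667° lat → SW at lon -65.5°, lat 73.0417°.
Cell spans 0.0833333° lon × 0.0416667° lat. NE corner is SW corner plus one full cell.
latitude 73.0833, longitude -65.4167.

73.0833, -65.4167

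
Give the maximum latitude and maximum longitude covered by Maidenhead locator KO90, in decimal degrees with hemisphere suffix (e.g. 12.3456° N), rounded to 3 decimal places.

51.000° N, 40.000° E

Field K=10, O=14: +10·20° lon, +14·10° lat → SW at lon 20°, lat 50°.
Square 9, 0: +9·2° lon, +0·1° lat → SW at lon 38°, lat 50°.
Cell spans 2° lon × 1° lat. NE corner is SW corner plus one full cell.
latitude 51.000° N, longitude 40.000° E.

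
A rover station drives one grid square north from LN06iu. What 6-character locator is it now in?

LN06iv

Latitude subsquare u = 20; +1 → 21 = v.
The longitude characters are unchanged.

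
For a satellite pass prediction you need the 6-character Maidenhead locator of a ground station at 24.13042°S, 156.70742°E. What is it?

QG85iu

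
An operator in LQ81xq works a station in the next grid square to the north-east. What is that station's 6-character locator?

LQ91ar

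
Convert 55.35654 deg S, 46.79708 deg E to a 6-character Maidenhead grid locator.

LD34jp

Offset from 180°W / 90°S: lon 226.7971°, lat 34.6435°.
Field: lon ⌊226.7971/20⌋ = 11 → L; lat ⌊34.6435/10⌋ = 3 → D.
Square: lon ⌊6.7971/2⌋ = 3; lat ⌊4.6435/1⌋ = 4.
Subsquare: lon ⌊0.7971/0.0833333⌋ = 9 → j; lat ⌊0.6435/0.0416667⌋ = 15 → p.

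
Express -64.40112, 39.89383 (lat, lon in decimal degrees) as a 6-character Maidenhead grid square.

Shift to the Maidenhead origin (180°W, 90°S): lon 219.8938, lat 25.5989.
Field (20°×10°, letters A–R): 219.8938/20 → 10 → K, 25.5989/10 → 2 → C; chars KC.
Square (2°×1°, digits 0–9): 19.8938/2 → 9, 5.5989/1 → 5; chars 95.
Subsquare (5′×2.5′, letters a–x): 1.8938/0.0833333 → 22 → w, 0.5989/0.0416667 → 14 → o; chars wo.

KC95wo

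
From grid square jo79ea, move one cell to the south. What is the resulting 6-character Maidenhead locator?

JO78ex

Latitude subsquare a = 0; −1 → -1, wraps to 23 = x, carry into square.
Latitude square 9; −1 → 8.
The longitude characters are unchanged.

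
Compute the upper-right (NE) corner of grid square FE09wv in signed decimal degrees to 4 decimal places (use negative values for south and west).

-40.0833, -78.0833

Field F=5, E=4: +5·20° lon, +4·10° lat → SW at lon -80°, lat -50°.
Square 0, 9: +0·2° lon, +9·1° lat → SW at lon -80°, lat -41°.
Subsquare w=22, v=21: +22·0.0833333° lon, +21·0.0416667° lat → SW at lon -78.1667°, lat -40.125°.
Cell spans 0.0833333° lon × 0.0416667° lat. NE corner is SW corner plus one full cell.
latitude -40.0833, longitude -78.0833.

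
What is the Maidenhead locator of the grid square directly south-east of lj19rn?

LJ19sm

Longitude subsquare r = 17; +1 → 18 = s.
Latitude subsquare n = 13; −1 → 12 = m.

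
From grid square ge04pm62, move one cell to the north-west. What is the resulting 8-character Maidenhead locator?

GE04pm53

Longitude extended square 6; −1 → 5.
Latitude extended square 2; +1 → 3.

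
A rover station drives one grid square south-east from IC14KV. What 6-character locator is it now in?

Longitude subsquare k = 10; +1 → 11 = l.
Latitude subsquare v = 21; −1 → 20 = u.

IC14lu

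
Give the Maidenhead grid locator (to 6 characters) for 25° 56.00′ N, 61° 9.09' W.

Shift to the Maidenhead origin (180°W, 90°S): lon 118.8485, lat 115.9333.
Field: lon ⌊118.8485/20⌋ = 5 → F; lat ⌊115.9333/10⌋ = 11 → L.
Square: lon ⌊18.8485/2⌋ = 9; lat ⌊5.9333/1⌋ = 5.
Subsquare: lon ⌊0.8485/0.0833333⌋ = 10 → k; lat ⌊0.9333/0.0416667⌋ = 22 → w.

FL95kw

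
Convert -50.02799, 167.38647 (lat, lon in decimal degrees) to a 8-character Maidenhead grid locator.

RD39qx63

Add 180° to longitude and 90° to latitude: 347.38647, 39.97201.
Field: 347.38647/20 → 17 → R, 39.97201/10 → 3 → D; chars RD.
Square: 7.38647/2 → 3, 9.97201/1 → 9; chars 39.
Subsquare: 1.38647/0.0833333 → 16 → q, 0.97201/0.0416667 → 23 → x; chars qx.
Extended square: 0.05314/0.00833333 → 6, 0.01368/0.00416667 → 3; chars 63.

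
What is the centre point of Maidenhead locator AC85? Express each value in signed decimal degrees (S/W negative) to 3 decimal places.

Field A=0, C=2: +0·20° lon, +2·10° lat → SW at lon -180°, lat -70°.
Square 8, 5: +8·2° lon, +5·1° lat → SW at lon -164°, lat -65°.
Cell spans 2° lon × 1° lat. Centre is SW corner plus half of each.
latitude -64.500, longitude -163.000.

-64.500, -163.000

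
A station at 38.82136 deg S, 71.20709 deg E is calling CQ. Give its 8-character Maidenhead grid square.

MF51oe42

Add 180° to longitude and 90° to latitude: 251.20709, 51.17864.
Field: 251.20709/20 → 12 → M, 51.17864/10 → 5 → F; chars MF.
Square: 11.20709/2 → 5, 1.17864/1 → 1; chars 51.
Subsquare: 1.20709/0.0833333 → 14 → o, 0.17864/0.0416667 → 4 → e; chars oe.
Extended square: 0.04042/0.00833333 → 4, 0.01197/0.00416667 → 2; chars 42.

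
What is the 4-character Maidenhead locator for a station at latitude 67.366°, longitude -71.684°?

Shift to the Maidenhead origin (180°W, 90°S): lon 108.32, lat 157.37.
Field (20°×10°, letters A–R): lon ⌊108.32/20⌋ = 5 → F; lat ⌊157.37/10⌋ = 15 → P.
Square (2°×1°, digits 0–9): lon ⌊8.32/2⌋ = 4; lat ⌊7.37/1⌋ = 7.

FP47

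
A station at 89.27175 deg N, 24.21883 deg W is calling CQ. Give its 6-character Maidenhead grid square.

Offset from 180°W / 90°S: lon 155.7812°, lat 179.2717°.
Field (20°×10°, letters A–R): 155.7812/20 → 7 → H, 179.2717/10 → 17 → R; chars HR.
Square (2°×1°, digits 0–9): 15.7812/2 → 7, 9.2717/1 → 9; chars 79.
Subsquare (5′×2.5′, letters a–x): 1.7812/0.0833333 → 21 → v, 0.2717/0.0416667 → 6 → g; chars vg.

HR79vg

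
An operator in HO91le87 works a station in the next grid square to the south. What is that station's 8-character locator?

Latitude extended square 7; −1 → 6.
The longitude characters are unchanged.

HO91le86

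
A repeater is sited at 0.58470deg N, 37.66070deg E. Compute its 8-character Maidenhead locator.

KJ80to90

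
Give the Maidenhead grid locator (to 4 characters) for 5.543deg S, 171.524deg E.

RI54

Offset from 180°W / 90°S: lon 351.52°, lat 84.46°.
Field: 351.52/20 → 17 → R, 84.46/10 → 8 → I; chars RI.
Square: 11.52/2 → 5, 4.46/1 → 4; chars 54.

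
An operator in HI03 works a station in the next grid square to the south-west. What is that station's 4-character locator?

Longitude square 0; −1 → -1, wraps to 9, carry into field.
Longitude field H = 7; −1 → 6 = G.
Latitude square 3; −1 → 2.

GI92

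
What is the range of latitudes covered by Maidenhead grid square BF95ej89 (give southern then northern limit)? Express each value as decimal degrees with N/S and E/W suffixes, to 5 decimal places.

34.58750° S, 34.58333° S

Field B=1, F=5: +1·20° lon, +5·10° lat → SW at lon -160°, lat -40°.
Square 9, 5: +9·2° lon, +5·1° lat → SW at lon -142°, lat -35°.
Subsquare e=4, j=9: +4·0.0833333° lon, +9·0.0416667° lat → SW at lon -141.667°, lat -34.625°.
Extended square 8, 9: +8·0.00833333° lon, +9·0.00416667° lat → SW at lon -141.6°, lat -34.5875°.
Cell spans 0.00833333° lon × 0.00416667° lat.
south 34.58750° S, north 34.58333° S.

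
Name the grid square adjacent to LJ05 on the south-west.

KJ94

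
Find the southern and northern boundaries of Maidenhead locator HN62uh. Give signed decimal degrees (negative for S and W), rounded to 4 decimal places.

Field H=7, N=13: +7·20° lon, +13·10° lat → SW at lon -40°, lat 40°.
Square 6, 2: +6·2° lon, +2·1° lat → SW at lon -28°, lat 42°.
Subsquare u=20, h=7: +20·0.0833333° lon, +7·0.0416667° lat → SW at lon -26.3333°, lat 42.2917°.
Cell spans 0.0833333° lon × 0.0416667° lat.
south 42.2917, north 42.3333.

42.2917, 42.3333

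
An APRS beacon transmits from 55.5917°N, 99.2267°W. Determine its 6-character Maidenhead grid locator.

Add 180° to longitude and 90° to latitude: 80.7733, 145.5917.
Field (20°×10°, letters A–R): lon ⌊80.7733/20⌋ = 4 → E; lat ⌊145.5917/10⌋ = 14 → O.
Square (2°×1°, digits 0–9): lon ⌊0.7733/2⌋ = 0; lat ⌊5.5917/1⌋ = 5.
Subsquare (5′×2.5′, letters a–x): lon ⌊0.7733/0.0833333⌋ = 9 → j; lat ⌊0.5917/0.0416667⌋ = 14 → o.

EO05jo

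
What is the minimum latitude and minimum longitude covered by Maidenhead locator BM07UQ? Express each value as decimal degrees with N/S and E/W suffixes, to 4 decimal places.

37.6667° N, 158.3333° W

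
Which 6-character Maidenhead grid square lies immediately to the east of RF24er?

RF24fr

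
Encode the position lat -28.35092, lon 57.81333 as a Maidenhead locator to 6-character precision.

LG81vp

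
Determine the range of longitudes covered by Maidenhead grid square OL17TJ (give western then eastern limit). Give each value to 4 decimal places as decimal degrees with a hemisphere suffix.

103.5833° E, 103.6667° E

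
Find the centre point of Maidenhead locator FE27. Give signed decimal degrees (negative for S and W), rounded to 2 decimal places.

Field F=5, E=4: +5·20° lon, +4·10° lat → SW at lon -80°, lat -50°.
Square 2, 7: +2·2° lon, +7·1° lat → SW at lon -76°, lat -43°.
Cell spans 2° lon × 1° lat. Centre is SW corner plus half of each.
latitude -42.50, longitude -75.00.

-42.50, -75.00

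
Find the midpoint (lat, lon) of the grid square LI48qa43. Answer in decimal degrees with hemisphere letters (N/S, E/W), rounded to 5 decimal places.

Field L=11, I=8: +11·20° lon, +8·10° lat → SW at lon 40°, lat -10°.
Square 4, 8: +4·2° lon, +8·1° lat → SW at lon 48°, lat -2°.
Subsquare q=16, a=0: +16·0.0833333° lon, +0·0.0416667° lat → SW at lon 49.3333°, lat -2°.
Extended square 4, 3: +4·0.00833333° lon, +3·0.00416667° lat → SW at lon 49.3667°, lat -1.9875°.
Cell spans 0.00833333° lon × 0.00416667° lat. Centre is SW corner plus half of each.
latitude 1.98542° S, longitude 49.37083° E.

1.98542° S, 49.37083° E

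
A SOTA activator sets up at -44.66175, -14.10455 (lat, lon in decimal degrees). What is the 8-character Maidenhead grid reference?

IE25wi71

Offset from 180°W / 90°S: lon 165.89545°, lat 45.33825°.
Field: lon ⌊165.89545/20⌋ = 8 → I; lat ⌊45.33825/10⌋ = 4 → E.
Square: lon ⌊5.89545/2⌋ = 2; lat ⌊5.33825/1⌋ = 5.
Subsquare: lon ⌊1.89545/0.0833333⌋ = 22 → w; lat ⌊0.33825/0.0416667⌋ = 8 → i.
Extended square: lon ⌊0.06212/0.00833333⌋ = 7; lat ⌊0.00492/0.00416667⌋ = 1.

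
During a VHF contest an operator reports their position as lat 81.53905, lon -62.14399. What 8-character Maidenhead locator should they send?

FR81wm29

Offset from 180°W / 90°S: lon 117.85601°, lat 171.53905°.
Field: 117.85601/20 → 5 → F, 171.53905/10 → 17 → R; chars FR.
Square: 17.85601/2 → 8, 1.53905/1 → 1; chars 81.
Subsquare: 1.85601/0.0833333 → 22 → w, 0.53905/0.0416667 → 12 → m; chars wm.
Extended square: 0.02268/0.00833333 → 2, 0.03905/0.00416667 → 9; chars 29.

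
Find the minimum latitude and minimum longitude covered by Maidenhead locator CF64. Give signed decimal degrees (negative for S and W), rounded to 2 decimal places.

Field C=2, F=5: +2·20° lon, +5·10° lat → SW at lon -140°, lat -40°.
Square 6, 4: +6·2° lon, +4·1° lat → SW at lon -128°, lat -36°.
latitude -36.00, longitude -128.00.

-36.00, -128.00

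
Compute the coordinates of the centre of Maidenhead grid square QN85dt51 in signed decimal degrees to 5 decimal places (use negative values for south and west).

45.79792, 156.29583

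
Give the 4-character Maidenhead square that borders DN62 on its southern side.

DN61

Latitude square 2; −1 → 1.
The longitude characters are unchanged.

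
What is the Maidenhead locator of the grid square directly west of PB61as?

Longitude subsquare a = 0; −1 → -1, wraps to 23 = x, carry into square.
Longitude square 6; −1 → 5.
The latitude characters are unchanged.

PB51xs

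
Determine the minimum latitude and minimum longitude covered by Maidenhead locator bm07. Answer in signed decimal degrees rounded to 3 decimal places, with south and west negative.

37.000, -160.000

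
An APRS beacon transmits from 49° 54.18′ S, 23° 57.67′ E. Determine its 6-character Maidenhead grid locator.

KE10xc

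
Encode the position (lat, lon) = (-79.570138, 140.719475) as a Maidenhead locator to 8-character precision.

Offset from 180°W / 90°S: lon 320.71947°, lat 10.42986°.
Field: lon ⌊320.71947/20⌋ = 16 → Q; lat ⌊10.42986/10⌋ = 1 → B.
Square: lon ⌊0.71947/2⌋ = 0; lat ⌊0.42986/1⌋ = 0.
Subsquare: lon ⌊0.71947/0.0833333⌋ = 8 → i; lat ⌊0.42986/0.0416667⌋ = 10 → k.
Extended square: lon ⌊0.05281/0.00833333⌋ = 6; lat ⌊0.01320/0.00416667⌋ = 3.

QB00ik63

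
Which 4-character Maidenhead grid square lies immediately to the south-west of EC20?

Longitude square 2; −1 → 1.
Latitude square 0; −1 → -1, wraps to 9, carry into field.
Latitude field C = 2; −1 → 1 = B.

EB19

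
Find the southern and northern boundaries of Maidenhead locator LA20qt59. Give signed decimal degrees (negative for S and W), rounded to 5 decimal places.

Field L=11, A=0: +11·20° lon, +0·10° lat → SW at lon 40°, lat -90°.
Square 2, 0: +2·2° lon, +0·1° lat → SW at lon 44°, lat -90°.
Subsquare q=16, t=19: +16·0.0833333° lon, +19·0.0416667° lat → SW at lon 45.3333°, lat -89.2083°.
Extended square 5, 9: +5·0.00833333° lon, +9·0.00416667° lat → SW at lon 45.375°, lat -89.1708°.
Cell spans 0.00833333° lon × 0.00416667° lat.
south -89.17083, north -89.16667.

-89.17083, -89.16667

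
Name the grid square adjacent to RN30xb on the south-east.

RN40aa

Longitude subsquare x = 23; +1 → 24, wraps to 0 = a, carry into square.
Longitude square 3; +1 → 4.
Latitude subsquare b = 1; −1 → 0 = a.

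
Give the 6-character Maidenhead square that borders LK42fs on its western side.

LK42es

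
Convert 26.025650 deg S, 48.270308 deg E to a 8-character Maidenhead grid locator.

Add 180° to longitude and 90° to latitude: 228.27031, 63.97435.
Field: lon ⌊228.27031/20⌋ = 11 → L; lat ⌊63.97435/10⌋ = 6 → G.
Square: lon ⌊8.27031/2⌋ = 4; lat ⌊3.97435/1⌋ = 3.
Subsquare: lon ⌊0.27031/0.0833333⌋ = 3 → d; lat ⌊0.97435/0.0416667⌋ = 23 → x.
Extended square: lon ⌊0.02031/0.00833333⌋ = 2; lat ⌊0.01602/0.00416667⌋ = 3.

LG43dx23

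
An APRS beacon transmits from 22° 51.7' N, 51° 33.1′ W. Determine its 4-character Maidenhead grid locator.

GL42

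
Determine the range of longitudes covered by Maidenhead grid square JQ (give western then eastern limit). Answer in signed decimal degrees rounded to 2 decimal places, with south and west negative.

Field J=9, Q=16: +9·20° lon, +16·10° lat → SW at lon 0°, lat 70°.
Cell spans 20° lon × 10° lat.
west 0.00, east 20.00.

0.00, 20.00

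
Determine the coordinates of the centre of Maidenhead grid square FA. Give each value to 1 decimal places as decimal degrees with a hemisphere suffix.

85.0° S, 70.0° W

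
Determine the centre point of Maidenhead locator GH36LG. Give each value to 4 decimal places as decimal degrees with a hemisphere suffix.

Field G=6, H=7: +6·20° lon, +7·10° lat → SW at lon -60°, lat -20°.
Square 3, 6: +3·2° lon, +6·1° lat → SW at lon -54°, lat -14°.
Subsquare l=11, g=6: +11·0.0833333° lon, +6·0.0416667° lat → SW at lon -53.0833°, lat -13.75°.
Cell spans 0.0833333° lon × 0.0416667° lat. Centre is SW corner plus half of each.
latitude 13.7292° S, longitude 53.0417° W.

13.7292° S, 53.0417° W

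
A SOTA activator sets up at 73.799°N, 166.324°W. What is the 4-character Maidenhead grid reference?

AQ63

Shift to the Maidenhead origin (180°W, 90°S): lon 13.68, lat 163.80.
Field: lon ⌊13.68/20⌋ = 0 → A; lat ⌊163.80/10⌋ = 16 → Q.
Square: lon ⌊13.68/2⌋ = 6; lat ⌊3.80/1⌋ = 3.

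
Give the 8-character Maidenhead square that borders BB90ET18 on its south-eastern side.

BB90et27

Longitude extended square 1; +1 → 2.
Latitude extended square 8; −1 → 7.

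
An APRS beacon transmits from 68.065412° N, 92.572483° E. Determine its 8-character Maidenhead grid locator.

Offset from 180°W / 90°S: lon 272.57248°, lat 158.06541°.
Field (20°×10°, letters A–R): 272.57248/20 → 13 → N, 158.06541/10 → 15 → P; chars NP.
Square (2°×1°, digits 0–9): 12.57248/2 → 6, 8.06541/1 → 8; chars 68.
Subsquare (5′×2.5′, letters a–x): 0.57248/0.0833333 → 6 → g, 0.06541/0.0416667 → 1 → b; chars gb.
Extended square (30″×15″, digits 0–9): 0.07248/0.00833333 → 8, 0.02375/0.00416667 → 5; chars 85.

NP68gb85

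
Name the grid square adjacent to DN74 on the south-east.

Longitude square 7; +1 → 8.
Latitude square 4; −1 → 3.

DN83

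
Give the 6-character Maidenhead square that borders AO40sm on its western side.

AO40rm

Longitude subsquare s = 18; −1 → 17 = r.
The latitude characters are unchanged.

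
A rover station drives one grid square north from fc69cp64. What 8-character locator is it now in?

Latitude extended square 4; +1 → 5.
The longitude characters are unchanged.

FC69cp65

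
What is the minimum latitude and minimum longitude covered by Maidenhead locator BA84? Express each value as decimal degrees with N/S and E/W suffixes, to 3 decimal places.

86.000° S, 144.000° W

Field B=1, A=0: +1·20° lon, +0·10° lat → SW at lon -160°, lat -90°.
Square 8, 4: +8·2° lon, +4·1° lat → SW at lon -144°, lat -86°.
latitude 86.000° S, longitude 144.000° W.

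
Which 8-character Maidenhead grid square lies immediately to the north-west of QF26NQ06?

Longitude extended square 0; −1 → -1, wraps to 9, carry into subsquare.
Longitude subsquare n = 13; −1 → 12 = m.
Latitude extended square 6; +1 → 7.

QF26mq97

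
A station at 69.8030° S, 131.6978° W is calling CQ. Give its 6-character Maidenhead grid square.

Offset from 180°W / 90°S: lon 48.3022°, lat 20.1970°.
Field: 48.3022/20 → 2 → C, 20.1970/10 → 2 → C; chars CC.
Square: 8.3022/2 → 4, 0.1970/1 → 0; chars 40.
Subsquare: 0.3022/0.0833333 → 3 → d, 0.1970/0.0416667 → 4 → e; chars de.

CC40de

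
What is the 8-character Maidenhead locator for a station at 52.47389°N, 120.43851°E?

PO02fl23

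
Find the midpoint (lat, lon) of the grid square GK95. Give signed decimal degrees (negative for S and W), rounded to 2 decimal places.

15.50, -41.00

Field G=6, K=10: +6·20° lon, +10·10° lat → SW at lon -60°, lat 10°.
Square 9, 5: +9·2° lon, +5·1° lat → SW at lon -42°, lat 15°.
Cell spans 2° lon × 1° lat. Centre is SW corner plus half of each.
latitude 15.50, longitude -41.00.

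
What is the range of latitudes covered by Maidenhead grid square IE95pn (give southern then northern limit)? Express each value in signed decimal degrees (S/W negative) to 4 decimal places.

-44.4583, -44.4167

Field I=8, E=4: +8·20° lon, +4·10° lat → SW at lon -20°, lat -50°.
Square 9, 5: +9·2° lon, +5·1° lat → SW at lon -2°, lat -45°.
Subsquare p=15, n=13: +15·0.0833333° lon, +13·0.0416667° lat → SW at lon -0.75°, lat -44.4583°.
Cell spans 0.0833333° lon × 0.0416667° lat.
south -44.4583, north -44.4167.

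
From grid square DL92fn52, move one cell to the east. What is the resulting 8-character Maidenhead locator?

Longitude extended square 5; +1 → 6.
The latitude characters are unchanged.

DL92fn62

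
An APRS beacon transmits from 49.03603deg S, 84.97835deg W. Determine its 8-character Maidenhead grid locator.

Add 180° to longitude and 90° to latitude: 95.02165, 40.96397.
Field: 95.02165/20 → 4 → E, 40.96397/10 → 4 → E; chars EE.
Square: 15.02165/2 → 7, 0.96397/1 → 0; chars 70.
Subsquare: 1.02165/0.0833333 → 12 → m, 0.96397/0.0416667 → 23 → x; chars mx.
Extended square: 0.02165/0.00833333 → 2, 0.00564/0.00416667 → 1; chars 21.

EE70mx21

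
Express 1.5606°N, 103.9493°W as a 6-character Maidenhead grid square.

DJ81an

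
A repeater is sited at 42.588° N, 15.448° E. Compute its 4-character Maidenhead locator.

JN72

Add 180° to longitude and 90° to latitude: 195.45, 132.59.
Field: lon ⌊195.45/20⌋ = 9 → J; lat ⌊132.59/10⌋ = 13 → N.
Square: lon ⌊15.45/2⌋ = 7; lat ⌊2.59/1⌋ = 2.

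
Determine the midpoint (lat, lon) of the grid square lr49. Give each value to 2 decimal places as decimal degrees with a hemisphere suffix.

89.50° N, 49.00° E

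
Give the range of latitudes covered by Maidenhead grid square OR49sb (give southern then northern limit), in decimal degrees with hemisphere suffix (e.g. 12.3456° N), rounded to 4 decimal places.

89.0417° N, 89.0833° N

Field O=14, R=17: +14·20° lon, +17·10° lat → SW at lon 100°, lat 80°.
Square 4, 9: +4·2° lon, +9·1° lat → SW at lon 108°, lat 89°.
Subsquare s=18, b=1: +18·0.0833333° lon, +1·0.0416667° lat → SW at lon 109.5°, lat 89.0417°.
Cell spans 0.0833333° lon × 0.0416667° lat.
south 89.0417° N, north 89.0833° N.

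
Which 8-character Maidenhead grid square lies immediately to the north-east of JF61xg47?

JF61xg58

Longitude extended square 4; +1 → 5.
Latitude extended square 7; +1 → 8.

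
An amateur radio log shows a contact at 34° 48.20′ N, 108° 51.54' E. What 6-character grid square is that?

OM44kt

Add 180° to longitude and 90° to latitude: 288.8590, 124.8033.
Field (20°×10°, letters A–R): lon ⌊288.8590/20⌋ = 14 → O; lat ⌊124.8033/10⌋ = 12 → M.
Square (2°×1°, digits 0–9): lon ⌊8.8590/2⌋ = 4; lat ⌊4.8033/1⌋ = 4.
Subsquare (5′×2.5′, letters a–x): lon ⌊0.8590/0.0833333⌋ = 10 → k; lat ⌊0.8033/0.0416667⌋ = 19 → t.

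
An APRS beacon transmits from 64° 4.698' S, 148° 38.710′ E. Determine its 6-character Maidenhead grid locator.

QC45hw

Add 180° to longitude and 90° to latitude: 328.6452, 25.9217.
Field: 328.6452/20 → 16 → Q, 25.9217/10 → 2 → C; chars QC.
Square: 8.6452/2 → 4, 5.9217/1 → 5; chars 45.
Subsquare: 0.6452/0.0833333 → 7 → h, 0.9217/0.0416667 → 22 → w; chars hw.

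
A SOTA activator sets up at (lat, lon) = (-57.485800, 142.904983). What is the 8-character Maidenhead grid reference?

QD12km83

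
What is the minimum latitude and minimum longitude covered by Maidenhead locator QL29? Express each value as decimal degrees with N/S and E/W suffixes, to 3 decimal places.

29.000° N, 144.000° E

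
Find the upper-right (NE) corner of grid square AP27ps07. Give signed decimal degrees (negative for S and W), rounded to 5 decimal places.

67.78333, -174.74167

Field A=0, P=15: +0·20° lon, +15·10° lat → SW at lon -180°, lat 60°.
Square 2, 7: +2·2° lon, +7·1° lat → SW at lon -176°, lat 67°.
Subsquare p=15, s=18: +15·0.0833333° lon, +18·0.0416667° lat → SW at lon -174.75°, lat 67.75°.
Extended square 0, 7: +0·0.00833333° lon, +7·0.00416667° lat → SW at lon -174.75°, lat 67.7792°.
Cell spans 0.00833333° lon × 0.00416667° lat. NE corner is SW corner plus one full cell.
latitude 67.78333, longitude -174.74167.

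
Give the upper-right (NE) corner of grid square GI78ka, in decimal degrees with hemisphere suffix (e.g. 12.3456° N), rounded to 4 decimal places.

1.9583° S, 45.0833° W

Field G=6, I=8: +6·20° lon, +8·10° lat → SW at lon -60°, lat -10°.
Square 7, 8: +7·2° lon, +8·1° lat → SW at lon -46°, lat -2°.
Subsquare k=10, a=0: +10·0.0833333° lon, +0·0.0416667° lat → SW at lon -45.1667°, lat -2°.
Cell spans 0.0833333° lon × 0.0416667° lat. NE corner is SW corner plus one full cell.
latitude 1.9583° S, longitude 45.0833° W.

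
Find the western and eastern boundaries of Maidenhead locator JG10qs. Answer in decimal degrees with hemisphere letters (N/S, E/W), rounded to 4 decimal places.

Field J=9, G=6: +9·20° lon, +6·10° lat → SW at lon 0°, lat -30°.
Square 1, 0: +1·2° lon, +0·1° lat → SW at lon 2°, lat -30°.
Subsquare q=16, s=18: +16·0.0833333° lon, +18·0.0416667° lat → SW at lon 3.33333°, lat -29.25°.
Cell spans 0.0833333° lon × 0.0416667° lat.
west 3.3333° E, east 3.4167° E.

3.3333° E, 3.4167° E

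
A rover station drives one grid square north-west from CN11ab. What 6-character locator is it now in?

Longitude subsquare a = 0; −1 → -1, wraps to 23 = x, carry into square.
Longitude square 1; −1 → 0.
Latitude subsquare b = 1; +1 → 2 = c.

CN01xc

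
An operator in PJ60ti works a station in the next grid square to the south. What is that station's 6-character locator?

PJ60th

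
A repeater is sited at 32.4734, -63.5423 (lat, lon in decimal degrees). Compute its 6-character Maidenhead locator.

FM82fl

Shift to the Maidenhead origin (180°W, 90°S): lon 116.4577, lat 122.4734.
Field: 116.4577/20 → 5 → F, 122.4734/10 → 12 → M; chars FM.
Square: 16.4577/2 → 8, 2.4734/1 → 2; chars 82.
Subsquare: 0.4577/0.0833333 → 5 → f, 0.4734/0.0416667 → 11 → l; chars fl.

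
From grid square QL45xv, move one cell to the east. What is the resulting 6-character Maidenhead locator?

QL55av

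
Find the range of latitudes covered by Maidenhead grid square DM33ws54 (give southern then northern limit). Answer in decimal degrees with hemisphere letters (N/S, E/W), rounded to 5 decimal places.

33.76667° N, 33.77083° N

Field D=3, M=12: +3·20° lon, +12·10° lat → SW at lon -120°, lat 30°.
Square 3, 3: +3·2° lon, +3·1° lat → SW at lon -114°, lat 33°.
Subsquare w=22, s=18: +22·0.0833333° lon, +18·0.0416667° lat → SW at lon -112.167°, lat 33.75°.
Extended square 5, 4: +5·0.00833333° lon, +4·0.00416667° lat → SW at lon -112.125°, lat 33.7667°.
Cell spans 0.00833333° lon × 0.00416667° lat.
south 33.76667° N, north 33.77083° N.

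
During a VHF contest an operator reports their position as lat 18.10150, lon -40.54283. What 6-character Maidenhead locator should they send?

Add 180° to longitude and 90° to latitude: 139.4572, 108.1015.
Field: 139.4572/20 → 6 → G, 108.1015/10 → 10 → K; chars GK.
Square: 19.4572/2 → 9, 8.1015/1 → 8; chars 98.
Subsquare: 1.4572/0.0833333 → 17 → r, 0.1015/0.0416667 → 2 → c; chars rc.

GK98rc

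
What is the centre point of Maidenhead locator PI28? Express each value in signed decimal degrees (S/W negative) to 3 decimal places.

-1.500, 125.000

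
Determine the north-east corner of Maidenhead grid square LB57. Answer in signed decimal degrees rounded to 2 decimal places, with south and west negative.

Field L=11, B=1: +11·20° lon, +1·10° lat → SW at lon 40°, lat -80°.
Square 5, 7: +5·2° lon, +7·1° lat → SW at lon 50°, lat -73°.
Cell spans 2° lon × 1° lat. NE corner is SW corner plus one full cell.
latitude -72.00, longitude 52.00.

-72.00, 52.00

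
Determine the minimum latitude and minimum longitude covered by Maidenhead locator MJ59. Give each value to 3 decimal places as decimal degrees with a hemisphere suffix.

Field M=12, J=9: +12·20° lon, +9·10° lat → SW at lon 60°, lat 0°.
Square 5, 9: +5·2° lon, +9·1° lat → SW at lon 70°, lat 9°.
latitude 9.000° N, longitude 70.000° E.

9.000° N, 70.000° E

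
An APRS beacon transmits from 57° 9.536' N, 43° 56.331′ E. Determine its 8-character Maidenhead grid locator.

LO17xd28

Shift to the Maidenhead origin (180°W, 90°S): lon 223.93885, lat 147.15893.
Field (20°×10°, letters A–R): lon ⌊223.93885/20⌋ = 11 → L; lat ⌊147.15893/10⌋ = 14 → O.
Square (2°×1°, digits 0–9): lon ⌊3.93885/2⌋ = 1; lat ⌊7.15893/1⌋ = 7.
Subsquare (5′×2.5′, letters a–x): lon ⌊1.93885/0.0833333⌋ = 23 → x; lat ⌊0.15893/0.0416667⌋ = 3 → d.
Extended square (30″×15″, digits 0–9): lon ⌊0.02218/0.00833333⌋ = 2; lat ⌊0.03393/0.00416667⌋ = 8.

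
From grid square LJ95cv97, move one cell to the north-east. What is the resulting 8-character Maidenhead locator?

Longitude extended square 9; +1 → 10, wraps to 0, carry into subsquare.
Longitude subsquare c = 2; +1 → 3 = d.
Latitude extended square 7; +1 → 8.

LJ95dv08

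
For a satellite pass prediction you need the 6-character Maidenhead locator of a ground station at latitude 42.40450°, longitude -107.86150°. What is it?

Shift to the Maidenhead origin (180°W, 90°S): lon 72.1385, lat 132.4045.
Field: 72.1385/20 → 3 → D, 132.4045/10 → 13 → N; chars DN.
Square: 12.1385/2 → 6, 2.4045/1 → 2; chars 62.
Subsquare: 0.1385/0.0833333 → 1 → b, 0.4045/0.0416667 → 9 → j; chars bj.

DN62bj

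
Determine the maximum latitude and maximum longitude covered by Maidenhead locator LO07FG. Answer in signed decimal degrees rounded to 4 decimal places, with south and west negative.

Field L=11, O=14: +11·20° lon, +14·10° lat → SW at lon 40°, lat 50°.
Square 0, 7: +0·2° lon, +7·1° lat → SW at lon 40°, lat 57°.
Subsquare f=5, g=6: +5·0.0833333° lon, +6·0.0416667° lat → SW at lon 40.4167°, lat 57.25°.
Cell spans 0.0833333° lon × 0.0416667° lat. NE corner is SW corner plus one full cell.
latitude 57.2917, longitude 40.5000.

57.2917, 40.5000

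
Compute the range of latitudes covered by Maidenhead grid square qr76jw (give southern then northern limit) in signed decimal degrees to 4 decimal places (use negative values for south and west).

86.9167, 86.9583

Field Q=16, R=17: +16·20° lon, +17·10° lat → SW at lon 140°, lat 80°.
Square 7, 6: +7·2° lon, +6·1° lat → SW at lon 154°, lat 86°.
Subsquare j=9, w=22: +9·0.0833333° lon, +22·0.0416667° lat → SW at lon 154.75°, lat 86.9167°.
Cell spans 0.0833333° lon × 0.0416667° lat.
south 86.9167, north 86.9583.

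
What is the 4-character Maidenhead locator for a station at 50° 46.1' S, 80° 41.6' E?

Shift to the Maidenhead origin (180°W, 90°S): lon 260.69, lat 39.23.
Field (20°×10°, letters A–R): 260.69/20 → 13 → N, 39.23/10 → 3 → D; chars ND.
Square (2°×1°, digits 0–9): 0.69/2 → 0, 9.23/1 → 9; chars 09.

ND09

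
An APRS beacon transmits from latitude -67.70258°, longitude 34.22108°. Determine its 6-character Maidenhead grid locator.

Add 180° to longitude and 90° to latitude: 214.2211, 22.2974.
Field: lon ⌊214.2211/20⌋ = 10 → K; lat ⌊22.2974/10⌋ = 2 → C.
Square: lon ⌊14.2211/2⌋ = 7; lat ⌊2.2974/1⌋ = 2.
Subsquare: lon ⌊0.2211/0.0833333⌋ = 2 → c; lat ⌊0.2974/0.0416667⌋ = 7 → h.

KC72ch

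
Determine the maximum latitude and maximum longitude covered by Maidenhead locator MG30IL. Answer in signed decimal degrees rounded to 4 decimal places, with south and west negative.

-29.5000, 66.7500

Field M=12, G=6: +12·20° lon, +6·10° lat → SW at lon 60°, lat -30°.
Square 3, 0: +3·2° lon, +0·1° lat → SW at lon 66°, lat -30°.
Subsquare i=8, l=11: +8·0.0833333° lon, +11·0.0416667° lat → SW at lon 66.6667°, lat -29.5417°.
Cell spans 0.0833333° lon × 0.0416667° lat. NE corner is SW corner plus one full cell.
latitude -29.5000, longitude 66.7500.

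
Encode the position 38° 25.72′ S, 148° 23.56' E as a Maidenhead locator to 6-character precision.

QF41en

Add 180° to longitude and 90° to latitude: 328.3927, 51.5713.
Field: lon ⌊328.3927/20⌋ = 16 → Q; lat ⌊51.5713/10⌋ = 5 → F.
Square: lon ⌊8.3927/2⌋ = 4; lat ⌊1.5713/1⌋ = 1.
Subsquare: lon ⌊0.3927/0.0833333⌋ = 4 → e; lat ⌊0.5713/0.0416667⌋ = 13 → n.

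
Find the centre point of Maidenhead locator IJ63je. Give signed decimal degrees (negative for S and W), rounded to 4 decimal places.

Field I=8, J=9: +8·20° lon, +9·10° lat → SW at lon -20°, lat 0°.
Square 6, 3: +6·2° lon, +3·1° lat → SW at lon -8°, lat 3°.
Subsquare j=9, e=4: +9·0.0833333° lon, +4·0.0416667° lat → SW at lon -7.25°, lat 3.16667°.
Cell spans 0.0833333° lon × 0.0416667° lat. Centre is SW corner plus half of each.
latitude 3.1875, longitude -7.2083.

3.1875, -7.2083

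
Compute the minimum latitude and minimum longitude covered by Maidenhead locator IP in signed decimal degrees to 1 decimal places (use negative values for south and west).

Field I=8, P=15: +8·20° lon, +15·10° lat → SW at lon -20°, lat 60°.
latitude 60.0, longitude -20.0.

60.0, -20.0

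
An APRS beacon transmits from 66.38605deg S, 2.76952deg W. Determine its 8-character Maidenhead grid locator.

IC83oo77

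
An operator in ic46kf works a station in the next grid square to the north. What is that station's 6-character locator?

IC46kg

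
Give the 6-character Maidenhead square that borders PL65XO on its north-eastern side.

Longitude subsquare x = 23; +1 → 24, wraps to 0 = a, carry into square.
Longitude square 6; +1 → 7.
Latitude subsquare o = 14; +1 → 15 = p.

PL75ap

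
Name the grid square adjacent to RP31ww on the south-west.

RP31vv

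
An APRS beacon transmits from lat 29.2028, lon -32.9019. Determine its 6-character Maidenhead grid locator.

HL39ne

Offset from 180°W / 90°S: lon 147.0981°, lat 119.2028°.
Field: lon ⌊147.0981/20⌋ = 7 → H; lat ⌊119.2028/10⌋ = 11 → L.
Square: lon ⌊7.0981/2⌋ = 3; lat ⌊9.2028/1⌋ = 9.
Subsquare: lon ⌊1.0981/0.0833333⌋ = 13 → n; lat ⌊0.2028/0.0416667⌋ = 4 → e.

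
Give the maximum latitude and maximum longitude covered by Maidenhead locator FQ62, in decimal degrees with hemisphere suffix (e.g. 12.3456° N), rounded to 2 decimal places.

73.00° N, 66.00° W

Field F=5, Q=16: +5·20° lon, +16·10° lat → SW at lon -80°, lat 70°.
Square 6, 2: +6·2° lon, +2·1° lat → SW at lon -68°, lat 72°.
Cell spans 2° lon × 1° lat. NE corner is SW corner plus one full cell.
latitude 73.00° N, longitude 66.00° W.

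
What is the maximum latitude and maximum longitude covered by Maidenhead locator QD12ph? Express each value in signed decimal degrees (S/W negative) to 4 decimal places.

-57.6667, 143.3333

Field Q=16, D=3: +16·20° lon, +3·10° lat → SW at lon 140°, lat -60°.
Square 1, 2: +1·2° lon, +2·1° lat → SW at lon 142°, lat -58°.
Subsquare p=15, h=7: +15·0.0833333° lon, +7·0.0416667° lat → SW at lon 143.25°, lat -57.7083°.
Cell spans 0.0833333° lon × 0.0416667° lat. NE corner is SW corner plus one full cell.
latitude -57.6667, longitude 143.3333.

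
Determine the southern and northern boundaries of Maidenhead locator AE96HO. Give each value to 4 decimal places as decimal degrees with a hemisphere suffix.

43.4167° S, 43.3750° S

Field A=0, E=4: +0·20° lon, +4·10° lat → SW at lon -180°, lat -50°.
Square 9, 6: +9·2° lon, +6·1° lat → SW at lon -162°, lat -44°.
Subsquare h=7, o=14: +7·0.0833333° lon, +14·0.0416667° lat → SW at lon -161.417°, lat -43.4167°.
Cell spans 0.0833333° lon × 0.0416667° lat.
south 43.4167° S, north 43.3750° S.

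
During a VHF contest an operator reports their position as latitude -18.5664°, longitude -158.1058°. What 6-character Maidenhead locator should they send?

Add 180° to longitude and 90° to latitude: 21.8942, 71.4336.
Field (20°×10°, letters A–R): lon ⌊21.8942/20⌋ = 1 → B; lat ⌊71.4336/10⌋ = 7 → H.
Square (2°×1°, digits 0–9): lon ⌊1.8942/2⌋ = 0; lat ⌊1.4336/1⌋ = 1.
Subsquare (5′×2.5′, letters a–x): lon ⌊1.8942/0.0833333⌋ = 22 → w; lat ⌊0.4336/0.0416667⌋ = 10 → k.

BH01wk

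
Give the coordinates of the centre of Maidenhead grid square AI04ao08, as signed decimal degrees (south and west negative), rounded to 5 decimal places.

Field A=0, I=8: +0·20° lon, +8·10° lat → SW at lon -180°, lat -10°.
Square 0, 4: +0·2° lon, +4·1° lat → SW at lon -180°, lat -6°.
Subsquare a=0, o=14: +0·0.0833333° lon, +14·0.0416667° lat → SW at lon -180°, lat -5.41667°.
Extended square 0, 8: +0·0.00833333° lon, +8·0.00416667° lat → SW at lon -180°, lat -5.38333°.
Cell spans 0.00833333° lon × 0.00416667° lat. Centre is SW corner plus half of each.
latitude -5.38125, longitude -179.99583.

-5.38125, -179.99583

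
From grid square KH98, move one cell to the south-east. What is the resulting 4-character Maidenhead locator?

Longitude square 9; +1 → 10, wraps to 0, carry into field.
Longitude field K = 10; +1 → 11 = L.
Latitude square 8; −1 → 7.

LH07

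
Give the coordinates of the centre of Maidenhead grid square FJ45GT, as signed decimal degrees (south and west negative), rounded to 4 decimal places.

Field F=5, J=9: +5·20° lon, +9·10° lat → SW at lon -80°, lat 0°.
Square 4, 5: +4·2° lon, +5·1° lat → SW at lon -72°, lat 5°.
Subsquare g=6, t=19: +6·0.0833333° lon, +19·0.0416667° lat → SW at lon -71.5°, lat 5.79167°.
Cell spans 0.0833333° lon × 0.0416667° lat. Centre is SW corner plus half of each.
latitude 5.8125, longitude -71.4583.

5.8125, -71.4583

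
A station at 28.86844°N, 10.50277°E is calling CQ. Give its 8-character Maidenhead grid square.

Shift to the Maidenhead origin (180°W, 90°S): lon 190.50277, lat 118.86844.
Field: lon ⌊190.50277/20⌋ = 9 → J; lat ⌊118.86844/10⌋ = 11 → L.
Square: lon ⌊10.50277/2⌋ = 5; lat ⌊8.86844/1⌋ = 8.
Subsquare: lon ⌊0.50277/0.0833333⌋ = 6 → g; lat ⌊0.86844/0.0416667⌋ = 20 → u.
Extended square: lon ⌊0.00277/0.00833333⌋ = 0; lat ⌊0.03511/0.00416667⌋ = 8.

JL58gu08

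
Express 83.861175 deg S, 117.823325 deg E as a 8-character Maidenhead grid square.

Add 180° to longitude and 90° to latitude: 297.82333, 6.13882.
Field: lon ⌊297.82333/20⌋ = 14 → O; lat ⌊6.13882/10⌋ = 0 → A.
Square: lon ⌊17.82333/2⌋ = 8; lat ⌊6.13882/1⌋ = 6.
Subsquare: lon ⌊1.82333/0.0833333⌋ = 21 → v; lat ⌊0.13882/0.0416667⌋ = 3 → d.
Extended square: lon ⌊0.07333/0.00833333⌋ = 8; lat ⌊0.01382/0.00416667⌋ = 3.

OA86vd83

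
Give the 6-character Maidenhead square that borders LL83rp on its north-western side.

Longitude subsquare r = 17; −1 → 16 = q.
Latitude subsquare p = 15; +1 → 16 = q.

LL83qq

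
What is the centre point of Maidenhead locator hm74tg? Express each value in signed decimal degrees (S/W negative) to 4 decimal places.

34.2708, -24.3750

Field H=7, M=12: +7·20° lon, +12·10° lat → SW at lon -40°, lat 30°.
Square 7, 4: +7·2° lon, +4·1° lat → SW at lon -26°, lat 34°.
Subsquare t=19, g=6: +19·0.0833333° lon, +6·0.0416667° lat → SW at lon -24.4167°, lat 34.25°.
Cell spans 0.0833333° lon × 0.0416667° lat. Centre is SW corner plus half of each.
latitude 34.2708, longitude -24.3750.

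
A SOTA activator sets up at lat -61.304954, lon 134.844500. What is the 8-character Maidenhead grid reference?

PC78kq16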